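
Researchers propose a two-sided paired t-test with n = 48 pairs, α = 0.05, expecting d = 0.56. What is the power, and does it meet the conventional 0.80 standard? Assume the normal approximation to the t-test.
Power ≈ 0.97; the study is adequately powered (power ≥ 0.80)

Power calculation (paired t-test, normal approximation):
z_β = d · √n - z_{α/2}
z_β = 0.56 · √48 - 1.960
z_β = 0.56 · 6.928 - 1.960
z_β = 1.920

Power = Φ(z_β) = Φ(1.920) ≈ 0.973

Effect size d = 0.56 is medium by Cohen's convention (0.2/0.5/0.8).

Threshold: power ≥ 0.80 is conventionally adequate.
Power ≈ 0.97 → the study is adequately powered (power ≥ 0.80).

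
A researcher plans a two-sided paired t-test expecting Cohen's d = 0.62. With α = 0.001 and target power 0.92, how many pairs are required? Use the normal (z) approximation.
n = 58 pairs

Sample size formula (paired t-test, normal approximation):
n = ((z_{α/2} + z_β) / d)²

z_{α/2} = 3.291 (for α = 0.001, two-sided)
z_β = 1.405 (for power = 0.92)
d = 0.62

n = ((3.291 + 1.405) / 0.62)²
n = (7.574)²
n ≈ 57.37
Round up to the next whole number: n = 58 pairs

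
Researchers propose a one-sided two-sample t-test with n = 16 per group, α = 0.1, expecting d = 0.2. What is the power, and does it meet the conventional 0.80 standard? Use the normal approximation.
Power ≈ 0.24; the study is underpowered (power < 0.80)

Power calculation (two-sample t-test, normal approximation):
z_β = d · √(n/2) - z_α
z_β = 0.2 · √(16/2) - 1.282
z_β = 0.2 · 2.828 - 1.282
z_β = -0.716

Power = Φ(z_β) = Φ(-0.716) ≈ 0.237

Effect size d = 0.2 is small by Cohen's convention (0.2/0.5/0.8).

Threshold: power ≥ 0.80 is conventionally adequate.
Power ≈ 0.24 → the study is underpowered (power < 0.80).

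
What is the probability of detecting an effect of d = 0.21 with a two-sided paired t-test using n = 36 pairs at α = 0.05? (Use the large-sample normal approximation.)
Power ≈ 0.24

Power calculation (paired t-test, normal approximation):
z_β = d · √n - z_{α/2}
z_β = 0.21 · √36 - 1.960
z_β = 0.21 · 6.000 - 1.960
z_β = -0.700

Power = Φ(z_β) = Φ(-0.700) ≈ 0.242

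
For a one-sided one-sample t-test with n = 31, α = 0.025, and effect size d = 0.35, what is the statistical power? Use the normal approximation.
Power ≈ 0.50

Power calculation (one-sample t-test, normal approximation):
z_β = d · √n - z_α
z_β = 0.35 · √31 - 1.960
z_β = 0.35 · 5.568 - 1.960
z_β = -0.011

Power = Φ(z_β) = Φ(-0.011) ≈ 0.496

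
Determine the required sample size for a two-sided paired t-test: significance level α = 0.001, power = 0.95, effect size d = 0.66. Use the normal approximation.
n = 56 pairs

Sample size formula (paired t-test, normal approximation):
n = ((z_{α/2} + z_β) / d)²

z_{α/2} = 3.291 (for α = 0.001, two-sided)
z_β = 1.645 (for power = 0.95)
d = 0.66

n = ((3.291 + 1.645) / 0.66)²
n = (7.479)²
n ≈ 55.94
Round up to the next whole number: n = 56 pairs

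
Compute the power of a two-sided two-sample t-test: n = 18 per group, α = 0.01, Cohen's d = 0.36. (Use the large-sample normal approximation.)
Power ≈ 0.07

Power calculation (two-sample t-test, normal approximation):
z_β = d · √(n/2) - z_{α/2}
z_β = 0.36 · √(18/2) - 2.576
z_β = 0.36 · 3.000 - 2.576
z_β = -1.496

Power = Φ(z_β) = Φ(-1.496) ≈ 0.067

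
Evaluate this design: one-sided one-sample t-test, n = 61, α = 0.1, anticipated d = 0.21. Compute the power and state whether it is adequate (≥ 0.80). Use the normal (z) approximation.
Power ≈ 0.64; the study is underpowered (power < 0.80)

Power calculation (one-sample t-test, normal approximation):
z_β = d · √n - z_α
z_β = 0.21 · √61 - 1.282
z_β = 0.21 · 7.810 - 1.282
z_β = 0.359

Power = Φ(z_β) = Φ(0.359) ≈ 0.640

Effect size d = 0.21 is small by Cohen's convention (0.2/0.5/0.8).

Threshold: power ≥ 0.80 is conventionally adequate.
Power ≈ 0.64 → the study is underpowered (power < 0.80).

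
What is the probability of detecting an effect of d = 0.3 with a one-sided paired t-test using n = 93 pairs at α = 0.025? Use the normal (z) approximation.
Power ≈ 0.82

Power calculation (paired t-test, normal approximation):
z_β = d · √n - z_α
z_β = 0.3 · √93 - 1.960
z_β = 0.3 · 9.644 - 1.960
z_β = 0.933

Power = Φ(z_β) = Φ(0.933) ≈ 0.825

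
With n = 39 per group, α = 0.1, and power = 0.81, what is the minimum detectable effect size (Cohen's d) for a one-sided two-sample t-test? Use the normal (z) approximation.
d ≈ 0.49

Minimum detectable effect (two-sample t-test, normal approximation):
d = (z_α + z_β) / √(n/2)
d = (1.282 + 0.878) / √(39/2)
d = 2.159 / 4.416
d ≈ 0.49

By Cohen's convention (0.2 small / 0.5 medium / 0.8 large): small effect.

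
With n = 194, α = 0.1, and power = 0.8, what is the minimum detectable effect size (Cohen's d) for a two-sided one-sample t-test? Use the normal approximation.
d ≈ 0.18

Minimum detectable effect (one-sample t-test, normal approximation):
d = (z_{α/2} + z_β) / √n
d = (1.645 + 0.842) / √194
d = 2.486 / 13.928
d ≈ 0.18

By Cohen's convention (0.2 small / 0.5 medium / 0.8 large): very small effect.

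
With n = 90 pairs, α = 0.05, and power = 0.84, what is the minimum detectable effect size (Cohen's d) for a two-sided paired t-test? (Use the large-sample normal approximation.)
d ≈ 0.31

Minimum detectable effect (paired t-test, normal approximation):
d = (z_{α/2} + z_β) / √n
d = (1.960 + 0.994) / √90
d = 2.954 / 9.487
d ≈ 0.31

By Cohen's convention (0.2 small / 0.5 medium / 0.8 large): small effect.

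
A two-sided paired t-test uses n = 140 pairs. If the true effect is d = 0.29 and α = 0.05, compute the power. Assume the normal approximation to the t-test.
Power ≈ 0.93

Power calculation (paired t-test, normal approximation):
z_β = d · √n - z_{α/2}
z_β = 0.29 · √140 - 1.960
z_β = 0.29 · 11.832 - 1.960
z_β = 1.471

Power = Φ(z_β) = Φ(1.471) ≈ 0.929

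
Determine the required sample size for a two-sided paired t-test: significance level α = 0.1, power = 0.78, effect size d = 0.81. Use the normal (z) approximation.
n = 9 pairs

Sample size formula (paired t-test, normal approximation):
n = ((z_{α/2} + z_β) / d)²

z_{α/2} = 1.645 (for α = 0.1, two-sided)
z_β = 0.772 (for power = 0.78)
d = 0.81

n = ((1.645 + 0.772) / 0.81)²
n = (2.984)²
n ≈ 8.90
Round up to the next whole number: n = 9 pairs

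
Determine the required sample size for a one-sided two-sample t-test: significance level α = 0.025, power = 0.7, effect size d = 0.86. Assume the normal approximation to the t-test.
n = 17 per group

Sample size formula (two-sample t-test, normal approximation):
n = 2 · ((z_α + z_β) / d)²

z_α = 1.960 (for α = 0.025, one-sided)
z_β = 0.524 (for power = 0.7)
d = 0.86

n = 2 · ((1.960 + 0.524) / 0.86)²
n = 2 · (2.888)²
n ≈ 16.68
Round up to the next whole number: n = 17 per group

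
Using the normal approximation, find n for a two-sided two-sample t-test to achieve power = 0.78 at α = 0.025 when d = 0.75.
n = 33 per group

Sample size formula (two-sample t-test, normal approximation):
n = 2 · ((z_{α/2} + z_β) / d)²

z_{α/2} = 2.241 (for α = 0.025, two-sided)
z_β = 0.772 (for power = 0.78)
d = 0.75

n = 2 · ((2.241 + 0.772) / 0.75)²
n = 2 · (4.017)²
n ≈ 32.27
Round up to the next whole number: n = 33 per group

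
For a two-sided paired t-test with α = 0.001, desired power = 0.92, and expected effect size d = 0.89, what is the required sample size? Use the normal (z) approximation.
n = 28 pairs

Sample size formula (paired t-test, normal approximation):
n = ((z_{α/2} + z_β) / d)²

z_{α/2} = 3.291 (for α = 0.001, two-sided)
z_β = 1.405 (for power = 0.92)
d = 0.89

n = ((3.291 + 1.405) / 0.89)²
n = (5.276)²
n ≈ 27.84
Round up to the next whole number: n = 28 pairs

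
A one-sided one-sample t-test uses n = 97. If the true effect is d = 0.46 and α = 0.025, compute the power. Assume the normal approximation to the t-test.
Power ≈ 0.99

Power calculation (one-sample t-test, normal approximation):
z_β = d · √n - z_α
z_β = 0.46 · √97 - 1.960
z_β = 0.46 · 9.849 - 1.960
z_β = 2.571

Power = Φ(z_β) = Φ(2.571) ≈ 0.995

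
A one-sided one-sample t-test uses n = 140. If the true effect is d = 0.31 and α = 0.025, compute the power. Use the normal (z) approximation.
Power ≈ 0.96

Power calculation (one-sample t-test, normal approximation):
z_β = d · √n - z_α
z_β = 0.31 · √140 - 1.960
z_β = 0.31 · 11.832 - 1.960
z_β = 1.708

Power = Φ(z_β) = Φ(1.708) ≈ 0.956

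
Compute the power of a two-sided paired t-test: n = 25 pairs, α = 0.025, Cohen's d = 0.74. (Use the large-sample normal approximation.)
Power ≈ 0.93

Power calculation (paired t-test, normal approximation):
z_β = d · √n - z_{α/2}
z_β = 0.74 · √25 - 2.241
z_β = 0.74 · 5.000 - 2.241
z_β = 1.459

Power = Φ(z_β) = Φ(1.459) ≈ 0.928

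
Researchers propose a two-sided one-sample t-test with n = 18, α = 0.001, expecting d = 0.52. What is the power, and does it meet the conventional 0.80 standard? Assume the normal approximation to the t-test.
Power ≈ 0.14; the study is underpowered (power < 0.80)

Power calculation (one-sample t-test, normal approximation):
z_β = d · √n - z_{α/2}
z_β = 0.52 · √18 - 3.291
z_β = 0.52 · 4.243 - 3.291
z_β = -1.084

Power = Φ(z_β) = Φ(-1.084) ≈ 0.139

Effect size d = 0.52 is medium by Cohen's convention (0.2/0.5/0.8).

Threshold: power ≥ 0.80 is conventionally adequate.
Power ≈ 0.14 → the study is underpowered (power < 0.80).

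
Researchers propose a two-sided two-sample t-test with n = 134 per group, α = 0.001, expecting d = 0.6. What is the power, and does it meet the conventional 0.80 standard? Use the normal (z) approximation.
Power ≈ 0.95; the study is adequately powered (power ≥ 0.80)

Power calculation (two-sample t-test, normal approximation):
z_β = d · √(n/2) - z_{α/2}
z_β = 0.6 · √(134/2) - 3.291
z_β = 0.6 · 8.185 - 3.291
z_β = 1.621

Power = Φ(z_β) = Φ(1.621) ≈ 0.947

Effect size d = 0.6 is medium by Cohen's convention (0.2/0.5/0.8).

Threshold: power ≥ 0.80 is conventionally adequate.
Power ≈ 0.95 → the study is adequately powered (power ≥ 0.80).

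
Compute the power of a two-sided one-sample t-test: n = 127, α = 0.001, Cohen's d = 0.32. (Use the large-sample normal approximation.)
Power ≈ 0.62

Power calculation (one-sample t-test, normal approximation):
z_β = d · √n - z_{α/2}
z_β = 0.32 · √127 - 3.291
z_β = 0.32 · 11.269 - 3.291
z_β = 0.316

Power = Φ(z_β) = Φ(0.316) ≈ 0.624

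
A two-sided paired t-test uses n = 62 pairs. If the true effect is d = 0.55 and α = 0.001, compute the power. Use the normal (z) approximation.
Power ≈ 0.85

Power calculation (paired t-test, normal approximation):
z_β = d · √n - z_{α/2}
z_β = 0.55 · √62 - 3.291
z_β = 0.55 · 7.874 - 3.291
z_β = 1.040

Power = Φ(z_β) = Φ(1.040) ≈ 0.851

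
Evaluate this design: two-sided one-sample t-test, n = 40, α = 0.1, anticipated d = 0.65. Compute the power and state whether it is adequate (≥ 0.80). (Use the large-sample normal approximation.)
Power ≈ 0.99; the study is adequately powered (power ≥ 0.80)

Power calculation (one-sample t-test, normal approximation):
z_β = d · √n - z_{α/2}
z_β = 0.65 · √40 - 1.645
z_β = 0.65 · 6.325 - 1.645
z_β = 2.466

Power = Φ(z_β) = Φ(2.466) ≈ 0.993

Effect size d = 0.65 is medium by Cohen's convention (0.2/0.5/0.8).

Threshold: power ≥ 0.80 is conventionally adequate.
Power ≈ 0.99 → the study is adequately powered (power ≥ 0.80).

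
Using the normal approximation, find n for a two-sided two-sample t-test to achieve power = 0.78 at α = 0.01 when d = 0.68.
n = 49 per group

Sample size formula (two-sample t-test, normal approximation):
n = 2 · ((z_{α/2} + z_β) / d)²

z_{α/2} = 2.576 (for α = 0.01, two-sided)
z_β = 0.772 (for power = 0.78)
d = 0.68

n = 2 · ((2.576 + 0.772) / 0.68)²
n = 2 · (4.924)²
n ≈ 48.49
Round up to the next whole number: n = 49 per group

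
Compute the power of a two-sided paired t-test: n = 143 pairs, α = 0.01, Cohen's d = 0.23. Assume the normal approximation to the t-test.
Power ≈ 0.57

Power calculation (paired t-test, normal approximation):
z_β = d · √n - z_{α/2}
z_β = 0.23 · √143 - 2.576
z_β = 0.23 · 11.958 - 2.576
z_β = 0.175

Power = Φ(z_β) = Φ(0.175) ≈ 0.569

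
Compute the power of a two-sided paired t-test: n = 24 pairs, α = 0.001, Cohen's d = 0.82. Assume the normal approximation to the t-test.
Power ≈ 0.77

Power calculation (paired t-test, normal approximation):
z_β = d · √n - z_{α/2}
z_β = 0.82 · √24 - 3.291
z_β = 0.82 · 4.899 - 3.291
z_β = 0.727

Power = Φ(z_β) = Φ(0.727) ≈ 0.766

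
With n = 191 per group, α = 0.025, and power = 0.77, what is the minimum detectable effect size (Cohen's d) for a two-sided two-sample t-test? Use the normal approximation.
d ≈ 0.30

Minimum detectable effect (two-sample t-test, normal approximation):
d = (z_{α/2} + z_β) / √(n/2)
d = (2.241 + 0.739) / √(191/2)
d = 2.980 / 9.772
d ≈ 0.30

By Cohen's convention (0.2 small / 0.5 medium / 0.8 large): small effect.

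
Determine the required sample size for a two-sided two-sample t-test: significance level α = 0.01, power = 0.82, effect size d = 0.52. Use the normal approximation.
n = 91 per group

Sample size formula (two-sample t-test, normal approximation):
n = 2 · ((z_{α/2} + z_β) / d)²

z_{α/2} = 2.576 (for α = 0.01, two-sided)
z_β = 0.915 (for power = 0.82)
d = 0.52

n = 2 · ((2.576 + 0.915) / 0.52)²
n = 2 · (6.713)²
n ≈ 90.13
Round up to the next whole number: n = 91 per group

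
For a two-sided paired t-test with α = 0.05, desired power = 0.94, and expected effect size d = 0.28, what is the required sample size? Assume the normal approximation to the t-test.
n = 158 pairs

Sample size formula (paired t-test, normal approximation):
n = ((z_{α/2} + z_β) / d)²

z_{α/2} = 1.960 (for α = 0.05, two-sided)
z_β = 1.555 (for power = 0.94)
d = 0.28

n = ((1.960 + 1.555) / 0.28)²
n = (12.554)²
n ≈ 157.60
Round up to the next whole number: n = 158 pairs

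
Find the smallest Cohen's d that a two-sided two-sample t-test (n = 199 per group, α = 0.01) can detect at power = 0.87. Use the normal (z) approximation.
d ≈ 0.37

Minimum detectable effect (two-sample t-test, normal approximation):
d = (z_{α/2} + z_β) / √(n/2)
d = (2.576 + 1.126) / √(199/2)
d = 3.702 / 9.975
d ≈ 0.37

By Cohen's convention (0.2 small / 0.5 medium / 0.8 large): small effect.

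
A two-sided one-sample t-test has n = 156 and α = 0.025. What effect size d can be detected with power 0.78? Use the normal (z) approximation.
d ≈ 0.24

Minimum detectable effect (one-sample t-test, normal approximation):
d = (z_{α/2} + z_β) / √n
d = (2.241 + 0.772) / √156
d = 3.014 / 12.490
d ≈ 0.24

By Cohen's convention (0.2 small / 0.5 medium / 0.8 large): small effect.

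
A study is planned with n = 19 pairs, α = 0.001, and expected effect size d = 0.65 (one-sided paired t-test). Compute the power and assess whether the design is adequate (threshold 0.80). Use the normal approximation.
Power ≈ 0.40; the study is underpowered (power < 0.80)

Power calculation (paired t-test, normal approximation):
z_β = d · √n - z_α
z_β = 0.65 · √19 - 3.090
z_β = 0.65 · 4.359 - 3.090
z_β = -0.257

Power = Φ(z_β) = Φ(-0.257) ≈ 0.399

Effect size d = 0.65 is medium by Cohen's convention (0.2/0.5/0.8).

Threshold: power ≥ 0.80 is conventionally adequate.
Power ≈ 0.40 → the study is underpowered (power < 0.80).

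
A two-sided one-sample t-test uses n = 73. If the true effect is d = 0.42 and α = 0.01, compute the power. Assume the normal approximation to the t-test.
Power ≈ 0.84

Power calculation (one-sample t-test, normal approximation):
z_β = d · √n - z_{α/2}
z_β = 0.42 · √73 - 2.576
z_β = 0.42 · 8.544 - 2.576
z_β = 1.013

Power = Φ(z_β) = Φ(1.013) ≈ 0.844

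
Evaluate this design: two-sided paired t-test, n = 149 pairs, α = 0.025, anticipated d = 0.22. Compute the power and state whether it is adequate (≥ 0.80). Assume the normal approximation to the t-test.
Power ≈ 0.67; the study is underpowered (power < 0.80)

Power calculation (paired t-test, normal approximation):
z_β = d · √n - z_{α/2}
z_β = 0.22 · √149 - 2.241
z_β = 0.22 · 12.207 - 2.241
z_β = 0.444

Power = Φ(z_β) = Φ(0.444) ≈ 0.671

Effect size d = 0.22 is small by Cohen's convention (0.2/0.5/0.8).

Threshold: power ≥ 0.80 is conventionally adequate.
Power ≈ 0.67 → the study is underpowered (power < 0.80).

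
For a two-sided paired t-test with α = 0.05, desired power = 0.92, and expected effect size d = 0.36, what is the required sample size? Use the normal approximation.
n = 88 pairs

Sample size formula (paired t-test, normal approximation):
n = ((z_{α/2} + z_β) / d)²

z_{α/2} = 1.960 (for α = 0.05, two-sided)
z_β = 1.405 (for power = 0.92)
d = 0.36

n = ((1.960 + 1.405) / 0.36)²
n = (9.347)²
n ≈ 87.37
Round up to the next whole number: n = 88 pairs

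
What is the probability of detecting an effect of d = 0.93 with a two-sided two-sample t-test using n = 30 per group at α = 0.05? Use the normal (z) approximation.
Power ≈ 0.95

Power calculation (two-sample t-test, normal approximation):
z_β = d · √(n/2) - z_{α/2}
z_β = 0.93 · √(30/2) - 1.960
z_β = 0.93 · 3.873 - 1.960
z_β = 1.642

Power = Φ(z_β) = Φ(1.642) ≈ 0.950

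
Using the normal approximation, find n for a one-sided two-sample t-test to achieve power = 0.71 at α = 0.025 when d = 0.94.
n = 15 per group

Sample size formula (two-sample t-test, normal approximation):
n = 2 · ((z_α + z_β) / d)²

z_α = 1.960 (for α = 0.025, one-sided)
z_β = 0.553 (for power = 0.71)
d = 0.94

n = 2 · ((1.960 + 0.553) / 0.94)²
n = 2 · (2.673)²
n ≈ 14.29
Round up to the next whole number: n = 15 per group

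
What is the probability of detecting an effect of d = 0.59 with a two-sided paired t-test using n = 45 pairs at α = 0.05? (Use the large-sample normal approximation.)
Power ≈ 0.98

Power calculation (paired t-test, normal approximation):
z_β = d · √n - z_{α/2}
z_β = 0.59 · √45 - 1.960
z_β = 0.59 · 6.708 - 1.960
z_β = 1.998

Power = Φ(z_β) = Φ(1.998) ≈ 0.977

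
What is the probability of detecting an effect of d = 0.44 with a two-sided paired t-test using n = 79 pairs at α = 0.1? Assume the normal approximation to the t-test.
Power ≈ 0.99

Power calculation (paired t-test, normal approximation):
z_β = d · √n - z_{α/2}
z_β = 0.44 · √79 - 1.645
z_β = 0.44 · 8.888 - 1.645
z_β = 2.266

Power = Φ(z_β) = Φ(2.266) ≈ 0.988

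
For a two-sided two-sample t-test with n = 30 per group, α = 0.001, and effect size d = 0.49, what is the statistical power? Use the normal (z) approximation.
Power ≈ 0.08

Power calculation (two-sample t-test, normal approximation):
z_β = d · √(n/2) - z_{α/2}
z_β = 0.49 · √(30/2) - 3.291
z_β = 0.49 · 3.873 - 3.291
z_β = -1.393

Power = Φ(z_β) = Φ(-1.393) ≈ 0.082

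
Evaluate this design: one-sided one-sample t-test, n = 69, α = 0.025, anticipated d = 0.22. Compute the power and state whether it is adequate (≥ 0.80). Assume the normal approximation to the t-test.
Power ≈ 0.45; the study is underpowered (power < 0.80)

Power calculation (one-sample t-test, normal approximation):
z_β = d · √n - z_α
z_β = 0.22 · √69 - 1.960
z_β = 0.22 · 8.307 - 1.960
z_β = -0.133

Power = Φ(z_β) = Φ(-0.133) ≈ 0.447

Effect size d = 0.22 is small by Cohen's convention (0.2/0.5/0.8).

Threshold: power ≥ 0.80 is conventionally adequate.
Power ≈ 0.45 → the study is underpowered (power < 0.80).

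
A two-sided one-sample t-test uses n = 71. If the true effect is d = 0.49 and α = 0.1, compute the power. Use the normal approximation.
Power ≈ 0.99

Power calculation (one-sample t-test, normal approximation):
z_β = d · √n - z_{α/2}
z_β = 0.49 · √71 - 1.645
z_β = 0.49 · 8.426 - 1.645
z_β = 2.484

Power = Φ(z_β) = Φ(2.484) ≈ 0.994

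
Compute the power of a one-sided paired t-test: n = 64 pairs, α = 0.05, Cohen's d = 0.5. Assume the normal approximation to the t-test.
Power ≈ 0.99

Power calculation (paired t-test, normal approximation):
z_β = d · √n - z_α
z_β = 0.5 · √64 - 1.645
z_β = 0.5 · 8.000 - 1.645
z_β = 2.355

Power = Φ(z_β) = Φ(2.355) ≈ 0.991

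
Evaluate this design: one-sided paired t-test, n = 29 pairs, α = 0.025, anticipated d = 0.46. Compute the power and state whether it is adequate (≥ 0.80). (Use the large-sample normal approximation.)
Power ≈ 0.70; the study is underpowered (power < 0.80)

Power calculation (paired t-test, normal approximation):
z_β = d · √n - z_α
z_β = 0.46 · √29 - 1.960
z_β = 0.46 · 5.385 - 1.960
z_β = 0.517

Power = Φ(z_β) = Φ(0.517) ≈ 0.697

Effect size d = 0.46 is small by Cohen's convention (0.2/0.5/0.8).

Threshold: power ≥ 0.80 is conventionally adequate.
Power ≈ 0.70 → the study is underpowered (power < 0.80).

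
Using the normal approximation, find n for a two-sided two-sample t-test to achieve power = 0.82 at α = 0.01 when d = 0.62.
n = 64 per group

Sample size formula (two-sample t-test, normal approximation):
n = 2 · ((z_{α/2} + z_β) / d)²

z_{α/2} = 2.576 (for α = 0.01, two-sided)
z_β = 0.915 (for power = 0.82)
d = 0.62

n = 2 · ((2.576 + 0.915) / 0.62)²
n = 2 · (5.631)²
n ≈ 63.42
Round up to the next whole number: n = 64 per group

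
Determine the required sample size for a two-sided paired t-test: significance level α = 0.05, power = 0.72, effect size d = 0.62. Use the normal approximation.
n = 17 pairs

Sample size formula (paired t-test, normal approximation):
n = ((z_{α/2} + z_β) / d)²

z_{α/2} = 1.960 (for α = 0.05, two-sided)
z_β = 0.583 (for power = 0.72)
d = 0.62

n = ((1.960 + 0.583) / 0.62)²
n = (4.102)²
n ≈ 16.83
Round up to the next whole number: n = 17 pairs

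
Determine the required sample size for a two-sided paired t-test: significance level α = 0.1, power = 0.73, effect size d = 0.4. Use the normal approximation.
n = 32 pairs

Sample size formula (paired t-test, normal approximation):
n = ((z_{α/2} + z_β) / d)²

z_{α/2} = 1.645 (for α = 0.1, two-sided)
z_β = 0.613 (for power = 0.73)
d = 0.4

n = ((1.645 + 0.613) / 0.4)²
n = (5.645)²
n ≈ 31.87
Round up to the next whole number: n = 32 pairs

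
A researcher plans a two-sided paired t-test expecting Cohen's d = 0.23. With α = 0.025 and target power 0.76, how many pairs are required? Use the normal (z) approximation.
n = 165 pairs

Sample size formula (paired t-test, normal approximation):
n = ((z_{α/2} + z_β) / d)²

z_{α/2} = 2.241 (for α = 0.025, two-sided)
z_β = 0.706 (for power = 0.76)
d = 0.23

n = ((2.241 + 0.706) / 0.23)²
n = (12.813)²
n ≈ 164.17
Round up to the next whole number: n = 165 pairs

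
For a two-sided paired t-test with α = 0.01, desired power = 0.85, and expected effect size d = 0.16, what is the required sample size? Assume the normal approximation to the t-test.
n = 510 pairs

Sample size formula (paired t-test, normal approximation):
n = ((z_{α/2} + z_β) / d)²

z_{α/2} = 2.576 (for α = 0.01, two-sided)
z_β = 1.036 (for power = 0.85)
d = 0.16

n = ((2.576 + 1.036) / 0.16)²
n = (22.575)²
n ≈ 509.63
Round up to the next whole number: n = 510 pairs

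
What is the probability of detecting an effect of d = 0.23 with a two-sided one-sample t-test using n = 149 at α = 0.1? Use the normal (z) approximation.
Power ≈ 0.88

Power calculation (one-sample t-test, normal approximation):
z_β = d · √n - z_{α/2}
z_β = 0.23 · √149 - 1.645
z_β = 0.23 · 12.207 - 1.645
z_β = 1.163

Power = Φ(z_β) = Φ(1.163) ≈ 0.878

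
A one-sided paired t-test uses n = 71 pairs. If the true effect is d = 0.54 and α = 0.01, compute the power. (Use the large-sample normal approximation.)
Power ≈ 0.99

Power calculation (paired t-test, normal approximation):
z_β = d · √n - z_α
z_β = 0.54 · √71 - 2.326
z_β = 0.54 · 8.426 - 2.326
z_β = 2.224

Power = Φ(z_β) = Φ(2.224) ≈ 0.987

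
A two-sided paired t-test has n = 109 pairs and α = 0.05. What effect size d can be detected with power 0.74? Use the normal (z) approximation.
d ≈ 0.25

Minimum detectable effect (paired t-test, normal approximation):
d = (z_{α/2} + z_β) / √n
d = (1.960 + 0.643) / √109
d = 2.603 / 10.440
d ≈ 0.25

By Cohen's convention (0.2 small / 0.5 medium / 0.8 large): small effect.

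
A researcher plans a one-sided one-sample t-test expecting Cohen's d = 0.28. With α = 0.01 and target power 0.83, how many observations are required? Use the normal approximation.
n = 138

Sample size formula (one-sample t-test, normal approximation):
n = ((z_α + z_β) / d)²

z_α = 2.326 (for α = 0.01, one-sided)
z_β = 0.954 (for power = 0.83)
d = 0.28

n = ((2.326 + 0.954) / 0.28)²
n = (11.714)²
n ≈ 137.22
Round up to the next whole number: n = 138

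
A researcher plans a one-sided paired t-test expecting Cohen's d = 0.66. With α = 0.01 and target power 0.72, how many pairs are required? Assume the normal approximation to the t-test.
n = 20 pairs

Sample size formula (paired t-test, normal approximation):
n = ((z_α + z_β) / d)²

z_α = 2.326 (for α = 0.01, one-sided)
z_β = 0.583 (for power = 0.72)
d = 0.66

n = ((2.326 + 0.583) / 0.66)²
n = (4.408)²
n ≈ 19.43
Round up to the next whole number: n = 20 pairs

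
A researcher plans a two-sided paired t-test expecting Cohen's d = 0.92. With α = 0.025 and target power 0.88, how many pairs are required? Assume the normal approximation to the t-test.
n = 14 pairs

Sample size formula (paired t-test, normal approximation):
n = ((z_{α/2} + z_β) / d)²

z_{α/2} = 2.241 (for α = 0.025, two-sided)
z_β = 1.175 (for power = 0.88)
d = 0.92

n = ((2.241 + 1.175) / 0.92)²
n = (3.713)²
n ≈ 13.79
Round up to the next whole number: n = 14 pairs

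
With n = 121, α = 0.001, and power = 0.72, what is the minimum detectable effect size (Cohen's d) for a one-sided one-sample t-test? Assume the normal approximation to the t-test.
d ≈ 0.33

Minimum detectable effect (one-sample t-test, normal approximation):
d = (z_α + z_β) / √n
d = (3.090 + 0.583) / √121
d = 3.673 / 11.000
d ≈ 0.33

By Cohen's convention (0.2 small / 0.5 medium / 0.8 large): small effect.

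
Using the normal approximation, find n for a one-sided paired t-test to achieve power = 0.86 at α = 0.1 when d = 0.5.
n = 23 pairs

Sample size formula (paired t-test, normal approximation):
n = ((z_α + z_β) / d)²

z_α = 1.282 (for α = 0.1, one-sided)
z_β = 1.080 (for power = 0.86)
d = 0.5

n = ((1.282 + 1.080) / 0.5)²
n = (4.724)²
n ≈ 22.32
Round up to the next whole number: n = 23 pairs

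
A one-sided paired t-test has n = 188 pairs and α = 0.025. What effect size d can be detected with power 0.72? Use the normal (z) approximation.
d ≈ 0.19

Minimum detectable effect (paired t-test, normal approximation):
d = (z_α + z_β) / √n
d = (1.960 + 0.583) / √188
d = 2.543 / 13.711
d ≈ 0.19

By Cohen's convention (0.2 small / 0.5 medium / 0.8 large): very small effect.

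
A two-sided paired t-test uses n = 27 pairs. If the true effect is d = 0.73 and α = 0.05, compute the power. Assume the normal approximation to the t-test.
Power ≈ 0.97

Power calculation (paired t-test, normal approximation):
z_β = d · √n - z_{α/2}
z_β = 0.73 · √27 - 1.960
z_β = 0.73 · 5.196 - 1.960
z_β = 1.833

Power = Φ(z_β) = Φ(1.833) ≈ 0.967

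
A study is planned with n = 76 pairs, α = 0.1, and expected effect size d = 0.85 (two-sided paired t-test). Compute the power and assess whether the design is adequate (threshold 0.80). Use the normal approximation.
Power ≈ 1.00; the study is adequately powered (power ≥ 0.80)

Power calculation (paired t-test, normal approximation):
z_β = d · √n - z_{α/2}
z_β = 0.85 · √76 - 1.645
z_β = 0.85 · 8.718 - 1.645
z_β = 5.765

Power = Φ(z_β) = Φ(5.765) ≈ 1.000

Effect size d = 0.85 is large by Cohen's convention (0.2/0.5/0.8).

Threshold: power ≥ 0.80 is conventionally adequate.
Power ≈ 1.00 → the study is adequately powered (power ≥ 0.80).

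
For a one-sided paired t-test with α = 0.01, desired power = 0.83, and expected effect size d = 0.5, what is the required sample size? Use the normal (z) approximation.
n = 44 pairs

Sample size formula (paired t-test, normal approximation):
n = ((z_α + z_β) / d)²

z_α = 2.326 (for α = 0.01, one-sided)
z_β = 0.954 (for power = 0.83)
d = 0.5

n = ((2.326 + 0.954) / 0.5)²
n = (6.560)²
n ≈ 43.03
Round up to the next whole number: n = 44 pairs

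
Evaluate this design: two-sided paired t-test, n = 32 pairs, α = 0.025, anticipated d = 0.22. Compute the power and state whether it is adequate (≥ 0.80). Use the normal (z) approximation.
Power ≈ 0.16; the study is underpowered (power < 0.80)

Power calculation (paired t-test, normal approximation):
z_β = d · √n - z_{α/2}
z_β = 0.22 · √32 - 2.241
z_β = 0.22 · 5.657 - 2.241
z_β = -0.997

Power = Φ(z_β) = Φ(-0.997) ≈ 0.159

Effect size d = 0.22 is small by Cohen's convention (0.2/0.5/0.8).

Threshold: power ≥ 0.80 is conventionally adequate.
Power ≈ 0.16 → the study is underpowered (power < 0.80).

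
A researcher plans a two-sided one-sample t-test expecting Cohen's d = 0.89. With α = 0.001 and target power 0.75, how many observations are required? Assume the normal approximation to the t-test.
n = 20

Sample size formula (one-sample t-test, normal approximation):
n = ((z_{α/2} + z_β) / d)²

z_{α/2} = 3.291 (for α = 0.001, two-sided)
z_β = 0.674 (for power = 0.75)
d = 0.89

n = ((3.291 + 0.674) / 0.89)²
n = (4.455)²
n ≈ 19.85
Round up to the next whole number: n = 20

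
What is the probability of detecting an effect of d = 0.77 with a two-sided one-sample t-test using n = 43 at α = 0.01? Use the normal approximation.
Power ≈ 0.99

Power calculation (one-sample t-test, normal approximation):
z_β = d · √n - z_{α/2}
z_β = 0.77 · √43 - 2.576
z_β = 0.77 · 6.557 - 2.576
z_β = 2.473

Power = Φ(z_β) = Φ(2.473) ≈ 0.993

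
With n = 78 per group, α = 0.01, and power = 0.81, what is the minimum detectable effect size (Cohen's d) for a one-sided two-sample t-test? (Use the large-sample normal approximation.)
d ≈ 0.51

Minimum detectable effect (two-sample t-test, normal approximation):
d = (z_α + z_β) / √(n/2)
d = (2.326 + 0.878) / √(78/2)
d = 3.204 / 6.245
d ≈ 0.51

By Cohen's convention (0.2 small / 0.5 medium / 0.8 large): medium effect.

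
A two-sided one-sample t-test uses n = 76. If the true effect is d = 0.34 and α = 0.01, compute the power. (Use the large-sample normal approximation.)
Power ≈ 0.65

Power calculation (one-sample t-test, normal approximation):
z_β = d · √n - z_{α/2}
z_β = 0.34 · √76 - 2.576
z_β = 0.34 · 8.718 - 2.576
z_β = 0.388

Power = Φ(z_β) = Φ(0.388) ≈ 0.651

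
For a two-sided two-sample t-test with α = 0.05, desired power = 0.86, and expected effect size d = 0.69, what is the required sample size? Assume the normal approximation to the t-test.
n = 39 per group

Sample size formula (two-sample t-test, normal approximation):
n = 2 · ((z_{α/2} + z_β) / d)²

z_{α/2} = 1.960 (for α = 0.05, two-sided)
z_β = 1.080 (for power = 0.86)
d = 0.69

n = 2 · ((1.960 + 1.080) / 0.69)²
n = 2 · (4.406)²
n ≈ 38.83
Round up to the next whole number: n = 39 per group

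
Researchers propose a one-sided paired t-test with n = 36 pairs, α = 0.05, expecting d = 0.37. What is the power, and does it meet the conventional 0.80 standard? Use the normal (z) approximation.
Power ≈ 0.72; the study is underpowered (power < 0.80)

Power calculation (paired t-test, normal approximation):
z_β = d · √n - z_α
z_β = 0.37 · √36 - 1.645
z_β = 0.37 · 6.000 - 1.645
z_β = 0.575

Power = Φ(z_β) = Φ(0.575) ≈ 0.717

Effect size d = 0.37 is small by Cohen's convention (0.2/0.5/0.8).

Threshold: power ≥ 0.80 is conventionally adequate.
Power ≈ 0.72 → the study is underpowered (power < 0.80).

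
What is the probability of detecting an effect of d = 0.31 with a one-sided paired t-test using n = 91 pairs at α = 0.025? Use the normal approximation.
Power ≈ 0.84

Power calculation (paired t-test, normal approximation):
z_β = d · √n - z_α
z_β = 0.31 · √91 - 1.960
z_β = 0.31 · 9.539 - 1.960
z_β = 0.997

Power = Φ(z_β) = Φ(0.997) ≈ 0.841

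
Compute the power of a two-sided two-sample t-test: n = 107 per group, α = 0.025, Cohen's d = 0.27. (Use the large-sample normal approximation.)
Power ≈ 0.39

Power calculation (two-sample t-test, normal approximation):
z_β = d · √(n/2) - z_{α/2}
z_β = 0.27 · √(107/2) - 2.241
z_β = 0.27 · 7.314 - 2.241
z_β = -0.267

Power = Φ(z_β) = Φ(-0.267) ≈ 0.395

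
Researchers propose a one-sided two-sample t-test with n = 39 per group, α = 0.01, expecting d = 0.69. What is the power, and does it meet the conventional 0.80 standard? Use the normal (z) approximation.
Power ≈ 0.76; the study is underpowered (power < 0.80)

Power calculation (two-sample t-test, normal approximation):
z_β = d · √(n/2) - z_α
z_β = 0.69 · √(39/2) - 2.326
z_β = 0.69 · 4.416 - 2.326
z_β = 0.721

Power = Φ(z_β) = Φ(0.721) ≈ 0.764

Effect size d = 0.69 is medium by Cohen's convention (0.2/0.5/0.8).

Threshold: power ≥ 0.80 is conventionally adequate.
Power ≈ 0.76 → the study is underpowered (power < 0.80).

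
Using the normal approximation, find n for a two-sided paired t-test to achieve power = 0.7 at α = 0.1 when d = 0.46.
n = 23 pairs

Sample size formula (paired t-test, normal approximation):
n = ((z_{α/2} + z_β) / d)²

z_{α/2} = 1.645 (for α = 0.1, two-sided)
z_β = 0.524 (for power = 0.7)
d = 0.46

n = ((1.645 + 0.524) / 0.46)²
n = (4.715)²
n ≈ 22.23
Round up to the next whole number: n = 23 pairs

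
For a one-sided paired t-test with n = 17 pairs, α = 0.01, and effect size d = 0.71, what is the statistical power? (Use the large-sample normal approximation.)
Power ≈ 0.73

Power calculation (paired t-test, normal approximation):
z_β = d · √n - z_α
z_β = 0.71 · √17 - 2.326
z_β = 0.71 · 4.123 - 2.326
z_β = 0.601

Power = Φ(z_β) = Φ(0.601) ≈ 0.726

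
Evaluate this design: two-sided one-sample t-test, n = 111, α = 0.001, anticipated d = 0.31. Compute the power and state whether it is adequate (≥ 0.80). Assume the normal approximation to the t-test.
Power ≈ 0.49; the study is underpowered (power < 0.80)

Power calculation (one-sample t-test, normal approximation):
z_β = d · √n - z_{α/2}
z_β = 0.31 · √111 - 3.291
z_β = 0.31 · 10.536 - 3.291
z_β = -0.024

Power = Φ(z_β) = Φ(-0.024) ≈ 0.490

Effect size d = 0.31 is small by Cohen's convention (0.2/0.5/0.8).

Threshold: power ≥ 0.80 is conventionally adequate.
Power ≈ 0.49 → the study is underpowered (power < 0.80).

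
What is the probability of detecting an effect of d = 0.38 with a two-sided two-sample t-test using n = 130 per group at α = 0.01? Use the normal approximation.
Power ≈ 0.69

Power calculation (two-sample t-test, normal approximation):
z_β = d · √(n/2) - z_{α/2}
z_β = 0.38 · √(130/2) - 2.576
z_β = 0.38 · 8.062 - 2.576
z_β = 0.488

Power = Φ(z_β) = Φ(0.488) ≈ 0.687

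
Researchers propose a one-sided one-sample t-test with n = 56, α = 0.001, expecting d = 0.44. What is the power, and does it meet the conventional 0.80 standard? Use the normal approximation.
Power ≈ 0.58; the study is underpowered (power < 0.80)

Power calculation (one-sample t-test, normal approximation):
z_β = d · √n - z_α
z_β = 0.44 · √56 - 3.090
z_β = 0.44 · 7.483 - 3.090
z_β = 0.202

Power = Φ(z_β) = Φ(0.202) ≈ 0.580

Effect size d = 0.44 is small by Cohen's convention (0.2/0.5/0.8).

Threshold: power ≥ 0.80 is conventionally adequate.
Power ≈ 0.58 → the study is underpowered (power < 0.80).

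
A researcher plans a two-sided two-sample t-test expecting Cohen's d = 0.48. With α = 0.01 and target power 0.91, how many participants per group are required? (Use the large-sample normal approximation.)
n = 134 per group

Sample size formula (two-sample t-test, normal approximation):
n = 2 · ((z_{α/2} + z_β) / d)²

z_{α/2} = 2.576 (for α = 0.01, two-sided)
z_β = 1.341 (for power = 0.91)
d = 0.48

n = 2 · ((2.576 + 1.341) / 0.48)²
n = 2 · (8.160)²
n ≈ 133.17
Round up to the next whole number: n = 134 per group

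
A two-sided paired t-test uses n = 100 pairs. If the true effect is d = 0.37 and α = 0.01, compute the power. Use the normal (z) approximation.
Power ≈ 0.87

Power calculation (paired t-test, normal approximation):
z_β = d · √n - z_{α/2}
z_β = 0.37 · √100 - 2.576
z_β = 0.37 · 10.000 - 2.576
z_β = 1.124

Power = Φ(z_β) = Φ(1.124) ≈ 0.870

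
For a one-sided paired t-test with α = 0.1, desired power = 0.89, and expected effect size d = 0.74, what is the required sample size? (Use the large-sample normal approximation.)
n = 12 pairs

Sample size formula (paired t-test, normal approximation):
n = ((z_α + z_β) / d)²

z_α = 1.282 (for α = 0.1, one-sided)
z_β = 1.227 (for power = 0.89)
d = 0.74

n = ((1.282 + 1.227) / 0.74)²
n = (3.391)²
n ≈ 11.50
Round up to the next whole number: n = 12 pairs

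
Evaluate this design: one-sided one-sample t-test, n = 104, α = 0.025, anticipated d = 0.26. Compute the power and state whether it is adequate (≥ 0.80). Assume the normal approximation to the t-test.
Power ≈ 0.76; the study is underpowered (power < 0.80)

Power calculation (one-sample t-test, normal approximation):
z_β = d · √n - z_α
z_β = 0.26 · √104 - 1.960
z_β = 0.26 · 10.198 - 1.960
z_β = 0.692

Power = Φ(z_β) = Φ(0.692) ≈ 0.755

Effect size d = 0.26 is small by Cohen's convention (0.2/0.5/0.8).

Threshold: power ≥ 0.80 is conventionally adequate.
Power ≈ 0.76 → the study is underpowered (power < 0.80).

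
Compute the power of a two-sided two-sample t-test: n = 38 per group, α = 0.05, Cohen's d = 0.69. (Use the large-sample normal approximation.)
Power ≈ 0.85

Power calculation (two-sample t-test, normal approximation):
z_β = d · √(n/2) - z_{α/2}
z_β = 0.69 · √(38/2) - 1.960
z_β = 0.69 · 4.359 - 1.960
z_β = 1.048

Power = Φ(z_β) = Φ(1.048) ≈ 0.853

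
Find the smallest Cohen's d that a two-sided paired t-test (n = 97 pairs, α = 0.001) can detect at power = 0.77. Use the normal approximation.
d ≈ 0.41

Minimum detectable effect (paired t-test, normal approximation):
d = (z_{α/2} + z_β) / √n
d = (3.291 + 0.739) / √97
d = 4.029 / 9.849
d ≈ 0.41

By Cohen's convention (0.2 small / 0.5 medium / 0.8 large): small effect.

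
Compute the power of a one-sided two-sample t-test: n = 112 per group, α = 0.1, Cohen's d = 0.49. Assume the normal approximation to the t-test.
Power ≈ 0.99

Power calculation (two-sample t-test, normal approximation):
z_β = d · √(n/2) - z_α
z_β = 0.49 · √(112/2) - 1.282
z_β = 0.49 · 7.483 - 1.282
z_β = 2.385

Power = Φ(z_β) = Φ(2.385) ≈ 0.991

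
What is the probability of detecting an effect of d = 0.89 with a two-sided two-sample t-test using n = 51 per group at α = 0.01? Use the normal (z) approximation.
Power ≈ 0.97

Power calculation (two-sample t-test, normal approximation):
z_β = d · √(n/2) - z_{α/2}
z_β = 0.89 · √(51/2) - 2.576
z_β = 0.89 · 5.050 - 2.576
z_β = 1.918

Power = Φ(z_β) = Φ(1.918) ≈ 0.972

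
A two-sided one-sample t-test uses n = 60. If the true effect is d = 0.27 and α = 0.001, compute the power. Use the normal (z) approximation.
Power ≈ 0.12

Power calculation (one-sample t-test, normal approximation):
z_β = d · √n - z_{α/2}
z_β = 0.27 · √60 - 3.291
z_β = 0.27 · 7.746 - 3.291
z_β = -1.199

Power = Φ(z_β) = Φ(-1.199) ≈ 0.115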